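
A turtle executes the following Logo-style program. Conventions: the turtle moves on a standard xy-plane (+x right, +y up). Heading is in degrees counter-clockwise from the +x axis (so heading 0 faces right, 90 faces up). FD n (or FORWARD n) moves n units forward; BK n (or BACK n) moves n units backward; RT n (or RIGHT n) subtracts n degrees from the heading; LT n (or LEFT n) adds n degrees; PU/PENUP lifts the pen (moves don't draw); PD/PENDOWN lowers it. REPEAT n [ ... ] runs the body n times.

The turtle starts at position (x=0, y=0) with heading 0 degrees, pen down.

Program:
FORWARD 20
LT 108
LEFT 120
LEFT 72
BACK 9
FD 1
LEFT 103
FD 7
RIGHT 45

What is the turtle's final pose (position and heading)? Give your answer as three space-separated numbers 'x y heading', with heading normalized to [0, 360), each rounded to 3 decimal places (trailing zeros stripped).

Executing turtle program step by step:
Start: pos=(0,0), heading=0, pen down
FD 20: (0,0) -> (20,0) [heading=0, draw]
LT 108: heading 0 -> 108
LT 120: heading 108 -> 228
LT 72: heading 228 -> 300
BK 9: (20,0) -> (15.5,7.794) [heading=300, draw]
FD 1: (15.5,7.794) -> (16,6.928) [heading=300, draw]
LT 103: heading 300 -> 43
FD 7: (16,6.928) -> (21.119,11.702) [heading=43, draw]
RT 45: heading 43 -> 358
Final: pos=(21.119,11.702), heading=358, 4 segment(s) drawn

Answer: 21.119 11.702 358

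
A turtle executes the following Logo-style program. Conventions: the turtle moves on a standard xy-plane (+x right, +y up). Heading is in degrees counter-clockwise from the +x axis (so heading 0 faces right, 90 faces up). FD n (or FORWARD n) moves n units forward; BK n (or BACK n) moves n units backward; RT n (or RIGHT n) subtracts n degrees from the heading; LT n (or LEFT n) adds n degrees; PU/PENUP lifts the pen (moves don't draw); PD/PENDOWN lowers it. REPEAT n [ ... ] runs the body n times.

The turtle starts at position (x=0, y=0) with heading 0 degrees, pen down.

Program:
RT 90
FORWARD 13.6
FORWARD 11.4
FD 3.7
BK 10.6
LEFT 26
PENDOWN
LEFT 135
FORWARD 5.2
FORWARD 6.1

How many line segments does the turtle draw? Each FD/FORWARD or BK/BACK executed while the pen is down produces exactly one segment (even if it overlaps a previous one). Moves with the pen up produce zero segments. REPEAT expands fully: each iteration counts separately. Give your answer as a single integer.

Answer: 6

Derivation:
Executing turtle program step by step:
Start: pos=(0,0), heading=0, pen down
RT 90: heading 0 -> 270
FD 13.6: (0,0) -> (0,-13.6) [heading=270, draw]
FD 11.4: (0,-13.6) -> (0,-25) [heading=270, draw]
FD 3.7: (0,-25) -> (0,-28.7) [heading=270, draw]
BK 10.6: (0,-28.7) -> (0,-18.1) [heading=270, draw]
LT 26: heading 270 -> 296
PD: pen down
LT 135: heading 296 -> 71
FD 5.2: (0,-18.1) -> (1.693,-13.183) [heading=71, draw]
FD 6.1: (1.693,-13.183) -> (3.679,-7.416) [heading=71, draw]
Final: pos=(3.679,-7.416), heading=71, 6 segment(s) drawn
Segments drawn: 6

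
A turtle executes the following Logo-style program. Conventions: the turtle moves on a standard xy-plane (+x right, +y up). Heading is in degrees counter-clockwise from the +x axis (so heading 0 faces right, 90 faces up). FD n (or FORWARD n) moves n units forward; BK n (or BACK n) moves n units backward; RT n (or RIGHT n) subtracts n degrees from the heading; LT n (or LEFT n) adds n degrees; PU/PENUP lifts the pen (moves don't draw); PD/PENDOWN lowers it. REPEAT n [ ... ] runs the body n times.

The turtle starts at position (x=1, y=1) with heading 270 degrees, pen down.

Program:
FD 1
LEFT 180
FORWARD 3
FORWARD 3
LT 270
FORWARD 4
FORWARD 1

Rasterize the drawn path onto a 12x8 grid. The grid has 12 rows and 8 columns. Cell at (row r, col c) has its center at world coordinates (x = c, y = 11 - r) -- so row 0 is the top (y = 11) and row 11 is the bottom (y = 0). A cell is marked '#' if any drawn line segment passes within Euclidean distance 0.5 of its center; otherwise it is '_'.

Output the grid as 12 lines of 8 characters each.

Answer: ________
________
________
________
________
_######_
_#______
_#______
_#______
_#______
_#______
_#______

Derivation:
Segment 0: (1,1) -> (1,0)
Segment 1: (1,0) -> (1,3)
Segment 2: (1,3) -> (1,6)
Segment 3: (1,6) -> (5,6)
Segment 4: (5,6) -> (6,6)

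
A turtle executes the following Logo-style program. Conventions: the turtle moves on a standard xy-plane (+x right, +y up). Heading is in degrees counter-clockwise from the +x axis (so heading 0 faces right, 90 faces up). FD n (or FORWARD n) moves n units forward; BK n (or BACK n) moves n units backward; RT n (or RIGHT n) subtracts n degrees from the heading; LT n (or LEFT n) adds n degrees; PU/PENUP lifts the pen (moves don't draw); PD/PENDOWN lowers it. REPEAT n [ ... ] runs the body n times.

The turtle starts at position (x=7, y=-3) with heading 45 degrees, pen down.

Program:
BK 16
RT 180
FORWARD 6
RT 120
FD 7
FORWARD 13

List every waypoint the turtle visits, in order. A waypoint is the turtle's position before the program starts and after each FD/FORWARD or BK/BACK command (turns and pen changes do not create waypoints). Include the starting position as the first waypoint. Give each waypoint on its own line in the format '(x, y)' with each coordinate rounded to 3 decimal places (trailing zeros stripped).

Executing turtle program step by step:
Start: pos=(7,-3), heading=45, pen down
BK 16: (7,-3) -> (-4.314,-14.314) [heading=45, draw]
RT 180: heading 45 -> 225
FD 6: (-4.314,-14.314) -> (-8.556,-18.556) [heading=225, draw]
RT 120: heading 225 -> 105
FD 7: (-8.556,-18.556) -> (-10.368,-11.795) [heading=105, draw]
FD 13: (-10.368,-11.795) -> (-13.733,0.762) [heading=105, draw]
Final: pos=(-13.733,0.762), heading=105, 4 segment(s) drawn
Waypoints (5 total):
(7, -3)
(-4.314, -14.314)
(-8.556, -18.556)
(-10.368, -11.795)
(-13.733, 0.762)

Answer: (7, -3)
(-4.314, -14.314)
(-8.556, -18.556)
(-10.368, -11.795)
(-13.733, 0.762)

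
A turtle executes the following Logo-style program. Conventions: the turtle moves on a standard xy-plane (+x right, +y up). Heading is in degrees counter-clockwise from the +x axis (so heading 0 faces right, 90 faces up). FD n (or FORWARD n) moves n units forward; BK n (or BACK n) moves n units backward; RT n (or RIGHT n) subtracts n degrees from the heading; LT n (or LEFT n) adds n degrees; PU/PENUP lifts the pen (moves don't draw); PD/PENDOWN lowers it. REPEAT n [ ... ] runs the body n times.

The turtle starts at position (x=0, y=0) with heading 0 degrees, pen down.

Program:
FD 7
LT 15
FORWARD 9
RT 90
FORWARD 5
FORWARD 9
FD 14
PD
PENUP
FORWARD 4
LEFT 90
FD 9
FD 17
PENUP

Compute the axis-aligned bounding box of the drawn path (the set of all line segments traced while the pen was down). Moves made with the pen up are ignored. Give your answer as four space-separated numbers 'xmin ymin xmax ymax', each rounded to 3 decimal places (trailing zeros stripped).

Executing turtle program step by step:
Start: pos=(0,0), heading=0, pen down
FD 7: (0,0) -> (7,0) [heading=0, draw]
LT 15: heading 0 -> 15
FD 9: (7,0) -> (15.693,2.329) [heading=15, draw]
RT 90: heading 15 -> 285
FD 5: (15.693,2.329) -> (16.987,-2.5) [heading=285, draw]
FD 9: (16.987,-2.5) -> (19.317,-11.194) [heading=285, draw]
FD 14: (19.317,-11.194) -> (22.94,-24.717) [heading=285, draw]
PD: pen down
PU: pen up
FD 4: (22.94,-24.717) -> (23.976,-28.58) [heading=285, move]
LT 90: heading 285 -> 15
FD 9: (23.976,-28.58) -> (32.669,-26.251) [heading=15, move]
FD 17: (32.669,-26.251) -> (49.09,-21.851) [heading=15, move]
PU: pen up
Final: pos=(49.09,-21.851), heading=15, 5 segment(s) drawn

Segment endpoints: x in {0, 7, 15.693, 16.987, 19.317, 22.94}, y in {-24.717, -11.194, -2.5, 0, 2.329}
xmin=0, ymin=-24.717, xmax=22.94, ymax=2.329

Answer: 0 -24.717 22.94 2.329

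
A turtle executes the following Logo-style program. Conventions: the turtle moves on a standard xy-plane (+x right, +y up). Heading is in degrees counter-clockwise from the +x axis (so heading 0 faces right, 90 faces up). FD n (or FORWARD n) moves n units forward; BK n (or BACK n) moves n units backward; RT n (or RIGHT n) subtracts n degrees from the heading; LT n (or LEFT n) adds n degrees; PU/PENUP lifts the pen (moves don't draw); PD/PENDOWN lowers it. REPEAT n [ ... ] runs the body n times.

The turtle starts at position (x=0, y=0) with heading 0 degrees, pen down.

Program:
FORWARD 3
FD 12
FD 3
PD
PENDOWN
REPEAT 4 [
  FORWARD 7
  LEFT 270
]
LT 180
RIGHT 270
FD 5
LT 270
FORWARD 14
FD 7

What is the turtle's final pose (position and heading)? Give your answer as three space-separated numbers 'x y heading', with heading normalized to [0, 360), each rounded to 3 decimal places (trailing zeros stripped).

Answer: -3 -5 180

Derivation:
Executing turtle program step by step:
Start: pos=(0,0), heading=0, pen down
FD 3: (0,0) -> (3,0) [heading=0, draw]
FD 12: (3,0) -> (15,0) [heading=0, draw]
FD 3: (15,0) -> (18,0) [heading=0, draw]
PD: pen down
PD: pen down
REPEAT 4 [
  -- iteration 1/4 --
  FD 7: (18,0) -> (25,0) [heading=0, draw]
  LT 270: heading 0 -> 270
  -- iteration 2/4 --
  FD 7: (25,0) -> (25,-7) [heading=270, draw]
  LT 270: heading 270 -> 180
  -- iteration 3/4 --
  FD 7: (25,-7) -> (18,-7) [heading=180, draw]
  LT 270: heading 180 -> 90
  -- iteration 4/4 --
  FD 7: (18,-7) -> (18,0) [heading=90, draw]
  LT 270: heading 90 -> 0
]
LT 180: heading 0 -> 180
RT 270: heading 180 -> 270
FD 5: (18,0) -> (18,-5) [heading=270, draw]
LT 270: heading 270 -> 180
FD 14: (18,-5) -> (4,-5) [heading=180, draw]
FD 7: (4,-5) -> (-3,-5) [heading=180, draw]
Final: pos=(-3,-5), heading=180, 10 segment(s) drawn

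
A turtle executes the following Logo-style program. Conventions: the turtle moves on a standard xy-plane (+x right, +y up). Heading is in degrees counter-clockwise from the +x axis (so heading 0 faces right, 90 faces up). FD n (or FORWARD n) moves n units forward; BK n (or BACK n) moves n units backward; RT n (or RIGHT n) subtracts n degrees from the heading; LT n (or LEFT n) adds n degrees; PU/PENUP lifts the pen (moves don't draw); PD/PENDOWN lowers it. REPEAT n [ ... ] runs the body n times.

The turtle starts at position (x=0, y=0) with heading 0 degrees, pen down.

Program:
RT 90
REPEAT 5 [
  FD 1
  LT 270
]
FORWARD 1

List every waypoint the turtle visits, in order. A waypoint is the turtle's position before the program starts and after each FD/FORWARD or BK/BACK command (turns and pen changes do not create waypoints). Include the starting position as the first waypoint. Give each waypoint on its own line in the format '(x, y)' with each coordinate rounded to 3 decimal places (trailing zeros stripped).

Answer: (0, 0)
(0, -1)
(-1, -1)
(-1, 0)
(0, 0)
(0, -1)
(-1, -1)

Derivation:
Executing turtle program step by step:
Start: pos=(0,0), heading=0, pen down
RT 90: heading 0 -> 270
REPEAT 5 [
  -- iteration 1/5 --
  FD 1: (0,0) -> (0,-1) [heading=270, draw]
  LT 270: heading 270 -> 180
  -- iteration 2/5 --
  FD 1: (0,-1) -> (-1,-1) [heading=180, draw]
  LT 270: heading 180 -> 90
  -- iteration 3/5 --
  FD 1: (-1,-1) -> (-1,0) [heading=90, draw]
  LT 270: heading 90 -> 0
  -- iteration 4/5 --
  FD 1: (-1,0) -> (0,0) [heading=0, draw]
  LT 270: heading 0 -> 270
  -- iteration 5/5 --
  FD 1: (0,0) -> (0,-1) [heading=270, draw]
  LT 270: heading 270 -> 180
]
FD 1: (0,-1) -> (-1,-1) [heading=180, draw]
Final: pos=(-1,-1), heading=180, 6 segment(s) drawn
Waypoints (7 total):
(0, 0)
(0, -1)
(-1, -1)
(-1, 0)
(0, 0)
(0, -1)
(-1, -1)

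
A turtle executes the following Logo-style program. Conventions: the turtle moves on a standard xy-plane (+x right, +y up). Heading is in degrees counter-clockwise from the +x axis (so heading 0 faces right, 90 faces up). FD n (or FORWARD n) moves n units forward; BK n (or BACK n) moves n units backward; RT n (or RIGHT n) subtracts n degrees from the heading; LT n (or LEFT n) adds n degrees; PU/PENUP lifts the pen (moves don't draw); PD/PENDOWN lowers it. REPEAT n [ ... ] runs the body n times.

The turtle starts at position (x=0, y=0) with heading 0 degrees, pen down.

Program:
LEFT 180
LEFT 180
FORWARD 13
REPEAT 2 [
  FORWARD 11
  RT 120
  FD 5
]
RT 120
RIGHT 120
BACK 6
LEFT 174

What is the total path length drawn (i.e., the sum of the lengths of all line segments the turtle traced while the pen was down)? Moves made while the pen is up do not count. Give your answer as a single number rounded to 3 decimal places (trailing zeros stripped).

Answer: 51

Derivation:
Executing turtle program step by step:
Start: pos=(0,0), heading=0, pen down
LT 180: heading 0 -> 180
LT 180: heading 180 -> 0
FD 13: (0,0) -> (13,0) [heading=0, draw]
REPEAT 2 [
  -- iteration 1/2 --
  FD 11: (13,0) -> (24,0) [heading=0, draw]
  RT 120: heading 0 -> 240
  FD 5: (24,0) -> (21.5,-4.33) [heading=240, draw]
  -- iteration 2/2 --
  FD 11: (21.5,-4.33) -> (16,-13.856) [heading=240, draw]
  RT 120: heading 240 -> 120
  FD 5: (16,-13.856) -> (13.5,-9.526) [heading=120, draw]
]
RT 120: heading 120 -> 0
RT 120: heading 0 -> 240
BK 6: (13.5,-9.526) -> (16.5,-4.33) [heading=240, draw]
LT 174: heading 240 -> 54
Final: pos=(16.5,-4.33), heading=54, 6 segment(s) drawn

Segment lengths:
  seg 1: (0,0) -> (13,0), length = 13
  seg 2: (13,0) -> (24,0), length = 11
  seg 3: (24,0) -> (21.5,-4.33), length = 5
  seg 4: (21.5,-4.33) -> (16,-13.856), length = 11
  seg 5: (16,-13.856) -> (13.5,-9.526), length = 5
  seg 6: (13.5,-9.526) -> (16.5,-4.33), length = 6
Total = 51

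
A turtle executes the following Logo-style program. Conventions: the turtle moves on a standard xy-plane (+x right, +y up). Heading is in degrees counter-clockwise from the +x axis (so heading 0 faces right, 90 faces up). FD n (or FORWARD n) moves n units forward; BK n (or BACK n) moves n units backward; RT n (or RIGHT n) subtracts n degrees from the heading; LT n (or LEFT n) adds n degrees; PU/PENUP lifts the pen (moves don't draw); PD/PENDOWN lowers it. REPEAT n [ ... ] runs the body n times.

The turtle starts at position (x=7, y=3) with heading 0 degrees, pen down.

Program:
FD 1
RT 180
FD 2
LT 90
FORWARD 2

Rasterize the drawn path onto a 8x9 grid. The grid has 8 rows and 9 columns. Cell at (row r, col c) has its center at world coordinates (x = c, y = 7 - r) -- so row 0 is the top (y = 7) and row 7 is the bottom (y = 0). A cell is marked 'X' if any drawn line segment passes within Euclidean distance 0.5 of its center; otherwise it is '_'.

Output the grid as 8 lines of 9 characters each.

Segment 0: (7,3) -> (8,3)
Segment 1: (8,3) -> (6,3)
Segment 2: (6,3) -> (6,1)

Answer: _________
_________
_________
_________
______XXX
______X__
______X__
_________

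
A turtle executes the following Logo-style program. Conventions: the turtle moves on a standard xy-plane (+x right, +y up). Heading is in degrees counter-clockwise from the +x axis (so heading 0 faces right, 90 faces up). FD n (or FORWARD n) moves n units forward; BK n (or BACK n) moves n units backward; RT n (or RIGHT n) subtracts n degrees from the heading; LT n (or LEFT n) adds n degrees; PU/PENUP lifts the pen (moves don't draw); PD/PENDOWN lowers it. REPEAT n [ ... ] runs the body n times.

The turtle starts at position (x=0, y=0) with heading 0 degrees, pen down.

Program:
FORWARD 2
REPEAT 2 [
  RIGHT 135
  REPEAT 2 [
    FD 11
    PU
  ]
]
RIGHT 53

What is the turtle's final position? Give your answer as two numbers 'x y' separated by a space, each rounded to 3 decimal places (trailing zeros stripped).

Executing turtle program step by step:
Start: pos=(0,0), heading=0, pen down
FD 2: (0,0) -> (2,0) [heading=0, draw]
REPEAT 2 [
  -- iteration 1/2 --
  RT 135: heading 0 -> 225
  REPEAT 2 [
    -- iteration 1/2 --
    FD 11: (2,0) -> (-5.778,-7.778) [heading=225, draw]
    PU: pen up
    -- iteration 2/2 --
    FD 11: (-5.778,-7.778) -> (-13.556,-15.556) [heading=225, move]
    PU: pen up
  ]
  -- iteration 2/2 --
  RT 135: heading 225 -> 90
  REPEAT 2 [
    -- iteration 1/2 --
    FD 11: (-13.556,-15.556) -> (-13.556,-4.556) [heading=90, move]
    PU: pen up
    -- iteration 2/2 --
    FD 11: (-13.556,-4.556) -> (-13.556,6.444) [heading=90, move]
    PU: pen up
  ]
]
RT 53: heading 90 -> 37
Final: pos=(-13.556,6.444), heading=37, 2 segment(s) drawn

Answer: -13.556 6.444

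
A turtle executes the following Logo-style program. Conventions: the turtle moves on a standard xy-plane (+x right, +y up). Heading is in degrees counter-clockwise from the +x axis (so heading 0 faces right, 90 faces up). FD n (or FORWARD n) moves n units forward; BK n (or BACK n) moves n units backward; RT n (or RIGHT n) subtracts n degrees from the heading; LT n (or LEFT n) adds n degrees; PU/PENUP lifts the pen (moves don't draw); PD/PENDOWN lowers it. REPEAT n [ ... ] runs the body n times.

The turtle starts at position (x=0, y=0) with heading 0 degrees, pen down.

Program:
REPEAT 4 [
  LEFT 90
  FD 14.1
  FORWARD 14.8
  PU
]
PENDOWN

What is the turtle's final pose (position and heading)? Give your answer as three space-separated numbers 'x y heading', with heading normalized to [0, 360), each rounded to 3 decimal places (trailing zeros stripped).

Answer: 0 0 0

Derivation:
Executing turtle program step by step:
Start: pos=(0,0), heading=0, pen down
REPEAT 4 [
  -- iteration 1/4 --
  LT 90: heading 0 -> 90
  FD 14.1: (0,0) -> (0,14.1) [heading=90, draw]
  FD 14.8: (0,14.1) -> (0,28.9) [heading=90, draw]
  PU: pen up
  -- iteration 2/4 --
  LT 90: heading 90 -> 180
  FD 14.1: (0,28.9) -> (-14.1,28.9) [heading=180, move]
  FD 14.8: (-14.1,28.9) -> (-28.9,28.9) [heading=180, move]
  PU: pen up
  -- iteration 3/4 --
  LT 90: heading 180 -> 270
  FD 14.1: (-28.9,28.9) -> (-28.9,14.8) [heading=270, move]
  FD 14.8: (-28.9,14.8) -> (-28.9,0) [heading=270, move]
  PU: pen up
  -- iteration 4/4 --
  LT 90: heading 270 -> 0
  FD 14.1: (-28.9,0) -> (-14.8,0) [heading=0, move]
  FD 14.8: (-14.8,0) -> (0,0) [heading=0, move]
  PU: pen up
]
PD: pen down
Final: pos=(0,0), heading=0, 2 segment(s) drawn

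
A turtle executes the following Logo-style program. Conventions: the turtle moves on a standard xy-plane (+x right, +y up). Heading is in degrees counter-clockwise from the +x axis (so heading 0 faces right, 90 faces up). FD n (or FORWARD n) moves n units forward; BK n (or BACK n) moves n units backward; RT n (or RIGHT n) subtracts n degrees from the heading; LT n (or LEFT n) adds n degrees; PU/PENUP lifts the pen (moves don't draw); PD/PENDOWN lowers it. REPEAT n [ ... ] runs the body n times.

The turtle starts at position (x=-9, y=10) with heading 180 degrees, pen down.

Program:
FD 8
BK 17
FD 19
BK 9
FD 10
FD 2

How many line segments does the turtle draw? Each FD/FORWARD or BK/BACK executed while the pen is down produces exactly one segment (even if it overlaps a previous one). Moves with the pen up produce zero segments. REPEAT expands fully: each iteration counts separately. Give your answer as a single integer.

Answer: 6

Derivation:
Executing turtle program step by step:
Start: pos=(-9,10), heading=180, pen down
FD 8: (-9,10) -> (-17,10) [heading=180, draw]
BK 17: (-17,10) -> (0,10) [heading=180, draw]
FD 19: (0,10) -> (-19,10) [heading=180, draw]
BK 9: (-19,10) -> (-10,10) [heading=180, draw]
FD 10: (-10,10) -> (-20,10) [heading=180, draw]
FD 2: (-20,10) -> (-22,10) [heading=180, draw]
Final: pos=(-22,10), heading=180, 6 segment(s) drawn
Segments drawn: 6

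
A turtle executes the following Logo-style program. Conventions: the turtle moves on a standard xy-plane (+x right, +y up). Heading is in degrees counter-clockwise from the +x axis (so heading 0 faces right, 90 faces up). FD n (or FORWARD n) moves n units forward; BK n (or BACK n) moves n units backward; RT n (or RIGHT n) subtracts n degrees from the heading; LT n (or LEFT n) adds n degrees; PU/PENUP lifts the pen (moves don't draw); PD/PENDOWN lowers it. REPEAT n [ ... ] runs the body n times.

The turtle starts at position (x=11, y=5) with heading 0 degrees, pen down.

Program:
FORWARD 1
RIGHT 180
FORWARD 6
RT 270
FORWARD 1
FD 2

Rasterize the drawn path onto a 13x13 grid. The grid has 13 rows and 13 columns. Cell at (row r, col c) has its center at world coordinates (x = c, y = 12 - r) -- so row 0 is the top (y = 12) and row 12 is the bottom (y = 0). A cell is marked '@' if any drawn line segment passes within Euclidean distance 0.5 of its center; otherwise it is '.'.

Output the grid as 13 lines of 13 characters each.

Segment 0: (11,5) -> (12,5)
Segment 1: (12,5) -> (6,5)
Segment 2: (6,5) -> (6,4)
Segment 3: (6,4) -> (6,2)

Answer: .............
.............
.............
.............
.............
.............
.............
......@@@@@@@
......@......
......@......
......@......
.............
.............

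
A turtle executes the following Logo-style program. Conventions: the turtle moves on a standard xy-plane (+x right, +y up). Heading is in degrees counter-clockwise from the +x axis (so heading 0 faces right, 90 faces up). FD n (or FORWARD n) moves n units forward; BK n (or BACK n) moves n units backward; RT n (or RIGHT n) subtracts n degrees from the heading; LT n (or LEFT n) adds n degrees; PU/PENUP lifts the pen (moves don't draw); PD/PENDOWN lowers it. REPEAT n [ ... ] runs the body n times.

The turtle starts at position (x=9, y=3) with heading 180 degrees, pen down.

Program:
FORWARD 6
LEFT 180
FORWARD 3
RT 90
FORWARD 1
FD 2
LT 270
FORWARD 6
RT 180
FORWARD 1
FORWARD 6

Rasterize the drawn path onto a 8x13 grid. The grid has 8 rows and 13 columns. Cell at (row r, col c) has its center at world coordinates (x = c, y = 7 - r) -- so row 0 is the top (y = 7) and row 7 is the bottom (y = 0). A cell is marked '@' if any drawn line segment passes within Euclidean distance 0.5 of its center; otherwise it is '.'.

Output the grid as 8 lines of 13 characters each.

Segment 0: (9,3) -> (3,3)
Segment 1: (3,3) -> (6,3)
Segment 2: (6,3) -> (6,2)
Segment 3: (6,2) -> (6,0)
Segment 4: (6,0) -> (0,0)
Segment 5: (0,0) -> (1,0)
Segment 6: (1,0) -> (7,0)

Answer: .............
.............
.............
.............
...@@@@@@@...
......@......
......@......
@@@@@@@@.....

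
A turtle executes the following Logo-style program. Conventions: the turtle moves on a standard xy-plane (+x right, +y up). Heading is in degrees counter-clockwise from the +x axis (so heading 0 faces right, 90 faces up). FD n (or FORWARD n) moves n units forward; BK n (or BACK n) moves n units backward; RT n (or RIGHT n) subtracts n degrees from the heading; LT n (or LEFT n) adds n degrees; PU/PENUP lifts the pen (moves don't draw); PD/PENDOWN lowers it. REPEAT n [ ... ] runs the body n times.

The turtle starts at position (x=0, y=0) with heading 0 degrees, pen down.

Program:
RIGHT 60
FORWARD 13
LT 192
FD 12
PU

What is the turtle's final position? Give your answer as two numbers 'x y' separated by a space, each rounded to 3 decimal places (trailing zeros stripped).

Executing turtle program step by step:
Start: pos=(0,0), heading=0, pen down
RT 60: heading 0 -> 300
FD 13: (0,0) -> (6.5,-11.258) [heading=300, draw]
LT 192: heading 300 -> 132
FD 12: (6.5,-11.258) -> (-1.53,-2.341) [heading=132, draw]
PU: pen up
Final: pos=(-1.53,-2.341), heading=132, 2 segment(s) drawn

Answer: -1.53 -2.341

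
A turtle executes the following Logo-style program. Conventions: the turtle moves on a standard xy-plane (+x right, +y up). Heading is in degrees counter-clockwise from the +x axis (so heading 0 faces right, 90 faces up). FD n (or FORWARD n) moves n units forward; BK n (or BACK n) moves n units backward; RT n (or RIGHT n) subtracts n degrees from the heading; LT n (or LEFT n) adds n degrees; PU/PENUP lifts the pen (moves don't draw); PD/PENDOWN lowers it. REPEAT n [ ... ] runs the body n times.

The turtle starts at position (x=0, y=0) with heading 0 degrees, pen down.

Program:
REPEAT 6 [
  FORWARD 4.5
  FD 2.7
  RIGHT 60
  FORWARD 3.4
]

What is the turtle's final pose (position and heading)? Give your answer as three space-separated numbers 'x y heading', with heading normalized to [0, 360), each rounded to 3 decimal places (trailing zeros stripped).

Answer: 0 0 0

Derivation:
Executing turtle program step by step:
Start: pos=(0,0), heading=0, pen down
REPEAT 6 [
  -- iteration 1/6 --
  FD 4.5: (0,0) -> (4.5,0) [heading=0, draw]
  FD 2.7: (4.5,0) -> (7.2,0) [heading=0, draw]
  RT 60: heading 0 -> 300
  FD 3.4: (7.2,0) -> (8.9,-2.944) [heading=300, draw]
  -- iteration 2/6 --
  FD 4.5: (8.9,-2.944) -> (11.15,-6.842) [heading=300, draw]
  FD 2.7: (11.15,-6.842) -> (12.5,-9.18) [heading=300, draw]
  RT 60: heading 300 -> 240
  FD 3.4: (12.5,-9.18) -> (10.8,-12.124) [heading=240, draw]
  -- iteration 3/6 --
  FD 4.5: (10.8,-12.124) -> (8.55,-16.021) [heading=240, draw]
  FD 2.7: (8.55,-16.021) -> (7.2,-18.36) [heading=240, draw]
  RT 60: heading 240 -> 180
  FD 3.4: (7.2,-18.36) -> (3.8,-18.36) [heading=180, draw]
  -- iteration 4/6 --
  FD 4.5: (3.8,-18.36) -> (-0.7,-18.36) [heading=180, draw]
  FD 2.7: (-0.7,-18.36) -> (-3.4,-18.36) [heading=180, draw]
  RT 60: heading 180 -> 120
  FD 3.4: (-3.4,-18.36) -> (-5.1,-15.415) [heading=120, draw]
  -- iteration 5/6 --
  FD 4.5: (-5.1,-15.415) -> (-7.35,-11.518) [heading=120, draw]
  FD 2.7: (-7.35,-11.518) -> (-8.7,-9.18) [heading=120, draw]
  RT 60: heading 120 -> 60
  FD 3.4: (-8.7,-9.18) -> (-7,-6.235) [heading=60, draw]
  -- iteration 6/6 --
  FD 4.5: (-7,-6.235) -> (-4.75,-2.338) [heading=60, draw]
  FD 2.7: (-4.75,-2.338) -> (-3.4,0) [heading=60, draw]
  RT 60: heading 60 -> 0
  FD 3.4: (-3.4,0) -> (0,0) [heading=0, draw]
]
Final: pos=(0,0), heading=0, 18 segment(s) drawn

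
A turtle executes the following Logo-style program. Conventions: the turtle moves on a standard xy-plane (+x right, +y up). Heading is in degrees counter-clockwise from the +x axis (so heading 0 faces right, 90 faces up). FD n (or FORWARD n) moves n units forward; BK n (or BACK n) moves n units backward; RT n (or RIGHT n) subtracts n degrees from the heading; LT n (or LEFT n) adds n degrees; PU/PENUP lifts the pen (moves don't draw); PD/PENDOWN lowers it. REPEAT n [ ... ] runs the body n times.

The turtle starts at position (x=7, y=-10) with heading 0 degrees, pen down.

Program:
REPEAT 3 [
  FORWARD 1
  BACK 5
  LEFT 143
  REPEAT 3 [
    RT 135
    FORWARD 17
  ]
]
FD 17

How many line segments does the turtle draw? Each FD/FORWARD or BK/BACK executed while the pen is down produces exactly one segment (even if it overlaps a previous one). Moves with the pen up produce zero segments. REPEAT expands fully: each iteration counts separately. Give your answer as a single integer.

Answer: 16

Derivation:
Executing turtle program step by step:
Start: pos=(7,-10), heading=0, pen down
REPEAT 3 [
  -- iteration 1/3 --
  FD 1: (7,-10) -> (8,-10) [heading=0, draw]
  BK 5: (8,-10) -> (3,-10) [heading=0, draw]
  LT 143: heading 0 -> 143
  REPEAT 3 [
    -- iteration 1/3 --
    RT 135: heading 143 -> 8
    FD 17: (3,-10) -> (19.835,-7.634) [heading=8, draw]
    -- iteration 2/3 --
    RT 135: heading 8 -> 233
    FD 17: (19.835,-7.634) -> (9.604,-21.211) [heading=233, draw]
    -- iteration 3/3 --
    RT 135: heading 233 -> 98
    FD 17: (9.604,-21.211) -> (7.238,-4.376) [heading=98, draw]
  ]
  -- iteration 2/3 --
  FD 1: (7.238,-4.376) -> (7.099,-3.386) [heading=98, draw]
  BK 5: (7.099,-3.386) -> (7.794,-8.337) [heading=98, draw]
  LT 143: heading 98 -> 241
  REPEAT 3 [
    -- iteration 1/3 --
    RT 135: heading 241 -> 106
    FD 17: (7.794,-8.337) -> (3.109,8.004) [heading=106, draw]
    -- iteration 2/3 --
    RT 135: heading 106 -> 331
    FD 17: (3.109,8.004) -> (17.977,-0.238) [heading=331, draw]
    -- iteration 3/3 --
    RT 135: heading 331 -> 196
    FD 17: (17.977,-0.238) -> (1.636,-4.924) [heading=196, draw]
  ]
  -- iteration 3/3 --
  FD 1: (1.636,-4.924) -> (0.674,-5.199) [heading=196, draw]
  BK 5: (0.674,-5.199) -> (5.481,-3.821) [heading=196, draw]
  LT 143: heading 196 -> 339
  REPEAT 3 [
    -- iteration 1/3 --
    RT 135: heading 339 -> 204
    FD 17: (5.481,-3.821) -> (-10.05,-10.735) [heading=204, draw]
    -- iteration 2/3 --
    RT 135: heading 204 -> 69
    FD 17: (-10.05,-10.735) -> (-3.957,5.135) [heading=69, draw]
    -- iteration 3/3 --
    RT 135: heading 69 -> 294
    FD 17: (-3.957,5.135) -> (2.957,-10.395) [heading=294, draw]
  ]
]
FD 17: (2.957,-10.395) -> (9.872,-25.925) [heading=294, draw]
Final: pos=(9.872,-25.925), heading=294, 16 segment(s) drawn
Segments drawn: 16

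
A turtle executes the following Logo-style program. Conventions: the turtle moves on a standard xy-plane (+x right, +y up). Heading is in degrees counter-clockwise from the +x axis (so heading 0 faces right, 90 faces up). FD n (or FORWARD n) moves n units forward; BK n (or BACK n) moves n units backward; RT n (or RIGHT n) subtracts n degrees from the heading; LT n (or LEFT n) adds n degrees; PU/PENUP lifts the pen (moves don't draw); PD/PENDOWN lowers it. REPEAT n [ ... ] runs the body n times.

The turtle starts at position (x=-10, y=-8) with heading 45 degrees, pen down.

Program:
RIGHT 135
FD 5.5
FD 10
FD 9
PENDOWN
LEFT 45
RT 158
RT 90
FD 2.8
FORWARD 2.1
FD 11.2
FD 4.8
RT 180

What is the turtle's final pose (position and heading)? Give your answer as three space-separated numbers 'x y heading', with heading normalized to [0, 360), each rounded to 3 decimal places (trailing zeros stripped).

Executing turtle program step by step:
Start: pos=(-10,-8), heading=45, pen down
RT 135: heading 45 -> 270
FD 5.5: (-10,-8) -> (-10,-13.5) [heading=270, draw]
FD 10: (-10,-13.5) -> (-10,-23.5) [heading=270, draw]
FD 9: (-10,-23.5) -> (-10,-32.5) [heading=270, draw]
PD: pen down
LT 45: heading 270 -> 315
RT 158: heading 315 -> 157
RT 90: heading 157 -> 67
FD 2.8: (-10,-32.5) -> (-8.906,-29.923) [heading=67, draw]
FD 2.1: (-8.906,-29.923) -> (-8.085,-27.99) [heading=67, draw]
FD 11.2: (-8.085,-27.99) -> (-3.709,-17.68) [heading=67, draw]
FD 4.8: (-3.709,-17.68) -> (-1.834,-13.261) [heading=67, draw]
RT 180: heading 67 -> 247
Final: pos=(-1.834,-13.261), heading=247, 7 segment(s) drawn

Answer: -1.834 -13.261 247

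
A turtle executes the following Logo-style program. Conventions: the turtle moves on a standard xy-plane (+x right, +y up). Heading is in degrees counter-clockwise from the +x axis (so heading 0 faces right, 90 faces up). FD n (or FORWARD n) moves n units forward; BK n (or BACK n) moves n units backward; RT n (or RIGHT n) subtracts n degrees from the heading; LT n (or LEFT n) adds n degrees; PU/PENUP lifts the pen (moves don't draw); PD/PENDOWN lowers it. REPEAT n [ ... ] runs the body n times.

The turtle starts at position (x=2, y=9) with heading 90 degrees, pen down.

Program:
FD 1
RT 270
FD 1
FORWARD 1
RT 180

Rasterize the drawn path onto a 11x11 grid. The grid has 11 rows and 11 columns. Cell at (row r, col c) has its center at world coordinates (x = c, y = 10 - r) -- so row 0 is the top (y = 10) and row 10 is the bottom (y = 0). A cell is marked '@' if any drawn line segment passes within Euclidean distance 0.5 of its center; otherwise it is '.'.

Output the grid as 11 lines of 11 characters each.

Answer: @@@........
..@........
...........
...........
...........
...........
...........
...........
...........
...........
...........

Derivation:
Segment 0: (2,9) -> (2,10)
Segment 1: (2,10) -> (1,10)
Segment 2: (1,10) -> (0,10)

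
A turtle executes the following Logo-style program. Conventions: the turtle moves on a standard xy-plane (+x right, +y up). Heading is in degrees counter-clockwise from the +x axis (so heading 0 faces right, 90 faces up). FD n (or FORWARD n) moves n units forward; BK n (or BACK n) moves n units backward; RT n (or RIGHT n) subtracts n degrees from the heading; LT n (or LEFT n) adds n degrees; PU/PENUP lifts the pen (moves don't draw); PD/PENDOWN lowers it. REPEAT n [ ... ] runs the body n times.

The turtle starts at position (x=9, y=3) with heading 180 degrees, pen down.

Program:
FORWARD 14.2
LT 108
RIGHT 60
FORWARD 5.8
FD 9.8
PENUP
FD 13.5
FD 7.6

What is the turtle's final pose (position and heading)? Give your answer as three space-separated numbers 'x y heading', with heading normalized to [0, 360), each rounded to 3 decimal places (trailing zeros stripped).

Answer: -29.757 -24.273 228

Derivation:
Executing turtle program step by step:
Start: pos=(9,3), heading=180, pen down
FD 14.2: (9,3) -> (-5.2,3) [heading=180, draw]
LT 108: heading 180 -> 288
RT 60: heading 288 -> 228
FD 5.8: (-5.2,3) -> (-9.081,-1.31) [heading=228, draw]
FD 9.8: (-9.081,-1.31) -> (-15.638,-8.593) [heading=228, draw]
PU: pen up
FD 13.5: (-15.638,-8.593) -> (-24.672,-18.626) [heading=228, move]
FD 7.6: (-24.672,-18.626) -> (-29.757,-24.273) [heading=228, move]
Final: pos=(-29.757,-24.273), heading=228, 3 segment(s) drawn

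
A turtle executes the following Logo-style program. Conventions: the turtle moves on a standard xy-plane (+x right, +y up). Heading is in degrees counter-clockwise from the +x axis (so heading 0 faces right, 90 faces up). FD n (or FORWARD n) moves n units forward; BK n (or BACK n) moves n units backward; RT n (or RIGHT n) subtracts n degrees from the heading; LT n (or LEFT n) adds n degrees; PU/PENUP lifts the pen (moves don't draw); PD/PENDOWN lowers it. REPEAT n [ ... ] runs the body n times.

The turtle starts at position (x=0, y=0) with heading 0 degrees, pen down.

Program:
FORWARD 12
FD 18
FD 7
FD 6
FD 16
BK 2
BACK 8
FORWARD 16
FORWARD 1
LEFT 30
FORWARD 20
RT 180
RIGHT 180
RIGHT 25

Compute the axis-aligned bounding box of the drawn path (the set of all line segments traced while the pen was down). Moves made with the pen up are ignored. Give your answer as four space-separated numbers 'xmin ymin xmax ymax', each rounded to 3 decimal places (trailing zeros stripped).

Executing turtle program step by step:
Start: pos=(0,0), heading=0, pen down
FD 12: (0,0) -> (12,0) [heading=0, draw]
FD 18: (12,0) -> (30,0) [heading=0, draw]
FD 7: (30,0) -> (37,0) [heading=0, draw]
FD 6: (37,0) -> (43,0) [heading=0, draw]
FD 16: (43,0) -> (59,0) [heading=0, draw]
BK 2: (59,0) -> (57,0) [heading=0, draw]
BK 8: (57,0) -> (49,0) [heading=0, draw]
FD 16: (49,0) -> (65,0) [heading=0, draw]
FD 1: (65,0) -> (66,0) [heading=0, draw]
LT 30: heading 0 -> 30
FD 20: (66,0) -> (83.321,10) [heading=30, draw]
RT 180: heading 30 -> 210
RT 180: heading 210 -> 30
RT 25: heading 30 -> 5
Final: pos=(83.321,10), heading=5, 10 segment(s) drawn

Segment endpoints: x in {0, 12, 30, 37, 43, 49, 57, 59, 65, 66, 83.321}, y in {0, 10}
xmin=0, ymin=0, xmax=83.321, ymax=10

Answer: 0 0 83.321 10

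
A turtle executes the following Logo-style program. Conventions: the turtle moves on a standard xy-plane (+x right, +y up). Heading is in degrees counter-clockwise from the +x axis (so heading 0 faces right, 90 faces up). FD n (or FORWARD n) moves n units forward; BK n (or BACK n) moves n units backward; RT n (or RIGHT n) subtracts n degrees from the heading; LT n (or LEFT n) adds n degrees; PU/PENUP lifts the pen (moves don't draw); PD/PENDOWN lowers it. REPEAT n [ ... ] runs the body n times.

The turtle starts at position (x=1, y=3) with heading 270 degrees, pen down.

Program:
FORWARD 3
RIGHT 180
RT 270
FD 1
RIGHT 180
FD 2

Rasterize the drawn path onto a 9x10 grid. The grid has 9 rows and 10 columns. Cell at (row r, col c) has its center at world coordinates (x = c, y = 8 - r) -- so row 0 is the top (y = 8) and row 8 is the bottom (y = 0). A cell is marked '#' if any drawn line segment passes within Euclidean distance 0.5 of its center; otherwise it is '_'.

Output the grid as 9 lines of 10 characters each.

Segment 0: (1,3) -> (1,0)
Segment 1: (1,0) -> (-0,-0)
Segment 2: (-0,-0) -> (2,0)

Answer: __________
__________
__________
__________
__________
_#________
_#________
_#________
###_______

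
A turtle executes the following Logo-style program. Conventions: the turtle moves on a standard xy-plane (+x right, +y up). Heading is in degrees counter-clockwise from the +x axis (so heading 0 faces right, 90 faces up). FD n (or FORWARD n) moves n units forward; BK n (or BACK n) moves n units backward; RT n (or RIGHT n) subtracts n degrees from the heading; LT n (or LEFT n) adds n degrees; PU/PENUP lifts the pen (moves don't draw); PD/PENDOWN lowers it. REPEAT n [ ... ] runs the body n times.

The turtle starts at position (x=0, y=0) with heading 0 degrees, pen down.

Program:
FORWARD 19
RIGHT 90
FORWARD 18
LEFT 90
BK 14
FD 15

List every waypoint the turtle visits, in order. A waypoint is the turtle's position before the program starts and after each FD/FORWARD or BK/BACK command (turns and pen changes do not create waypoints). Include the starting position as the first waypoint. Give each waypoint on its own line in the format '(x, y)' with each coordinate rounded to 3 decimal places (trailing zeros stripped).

Executing turtle program step by step:
Start: pos=(0,0), heading=0, pen down
FD 19: (0,0) -> (19,0) [heading=0, draw]
RT 90: heading 0 -> 270
FD 18: (19,0) -> (19,-18) [heading=270, draw]
LT 90: heading 270 -> 0
BK 14: (19,-18) -> (5,-18) [heading=0, draw]
FD 15: (5,-18) -> (20,-18) [heading=0, draw]
Final: pos=(20,-18), heading=0, 4 segment(s) drawn
Waypoints (5 total):
(0, 0)
(19, 0)
(19, -18)
(5, -18)
(20, -18)

Answer: (0, 0)
(19, 0)
(19, -18)
(5, -18)
(20, -18)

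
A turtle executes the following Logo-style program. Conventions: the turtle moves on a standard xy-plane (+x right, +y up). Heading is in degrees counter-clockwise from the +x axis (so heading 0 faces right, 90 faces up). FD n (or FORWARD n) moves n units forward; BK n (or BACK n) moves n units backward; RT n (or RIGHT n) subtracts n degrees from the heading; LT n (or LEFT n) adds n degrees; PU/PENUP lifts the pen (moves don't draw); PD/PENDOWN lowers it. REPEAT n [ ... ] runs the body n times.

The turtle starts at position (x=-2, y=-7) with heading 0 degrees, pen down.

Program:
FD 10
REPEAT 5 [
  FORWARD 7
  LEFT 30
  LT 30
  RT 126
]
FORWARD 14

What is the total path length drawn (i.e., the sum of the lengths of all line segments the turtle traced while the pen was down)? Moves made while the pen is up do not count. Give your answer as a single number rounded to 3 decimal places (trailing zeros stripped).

Answer: 59

Derivation:
Executing turtle program step by step:
Start: pos=(-2,-7), heading=0, pen down
FD 10: (-2,-7) -> (8,-7) [heading=0, draw]
REPEAT 5 [
  -- iteration 1/5 --
  FD 7: (8,-7) -> (15,-7) [heading=0, draw]
  LT 30: heading 0 -> 30
  LT 30: heading 30 -> 60
  RT 126: heading 60 -> 294
  -- iteration 2/5 --
  FD 7: (15,-7) -> (17.847,-13.395) [heading=294, draw]
  LT 30: heading 294 -> 324
  LT 30: heading 324 -> 354
  RT 126: heading 354 -> 228
  -- iteration 3/5 --
  FD 7: (17.847,-13.395) -> (13.163,-18.597) [heading=228, draw]
  LT 30: heading 228 -> 258
  LT 30: heading 258 -> 288
  RT 126: heading 288 -> 162
  -- iteration 4/5 --
  FD 7: (13.163,-18.597) -> (6.506,-16.434) [heading=162, draw]
  LT 30: heading 162 -> 192
  LT 30: heading 192 -> 222
  RT 126: heading 222 -> 96
  -- iteration 5/5 --
  FD 7: (6.506,-16.434) -> (5.774,-9.472) [heading=96, draw]
  LT 30: heading 96 -> 126
  LT 30: heading 126 -> 156
  RT 126: heading 156 -> 30
]
FD 14: (5.774,-9.472) -> (17.899,-2.472) [heading=30, draw]
Final: pos=(17.899,-2.472), heading=30, 7 segment(s) drawn

Segment lengths:
  seg 1: (-2,-7) -> (8,-7), length = 10
  seg 2: (8,-7) -> (15,-7), length = 7
  seg 3: (15,-7) -> (17.847,-13.395), length = 7
  seg 4: (17.847,-13.395) -> (13.163,-18.597), length = 7
  seg 5: (13.163,-18.597) -> (6.506,-16.434), length = 7
  seg 6: (6.506,-16.434) -> (5.774,-9.472), length = 7
  seg 7: (5.774,-9.472) -> (17.899,-2.472), length = 14
Total = 59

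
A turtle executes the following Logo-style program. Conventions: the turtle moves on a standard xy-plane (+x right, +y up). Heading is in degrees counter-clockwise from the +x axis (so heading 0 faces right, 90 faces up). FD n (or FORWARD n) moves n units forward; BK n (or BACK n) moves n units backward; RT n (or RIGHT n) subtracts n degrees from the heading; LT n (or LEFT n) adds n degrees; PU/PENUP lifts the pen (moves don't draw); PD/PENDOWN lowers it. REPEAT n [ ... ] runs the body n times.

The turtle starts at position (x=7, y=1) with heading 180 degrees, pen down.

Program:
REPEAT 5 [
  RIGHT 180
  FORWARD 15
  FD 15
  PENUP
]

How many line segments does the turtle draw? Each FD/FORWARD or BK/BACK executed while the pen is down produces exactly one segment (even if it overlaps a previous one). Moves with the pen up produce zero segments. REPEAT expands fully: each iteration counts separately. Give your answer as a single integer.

Executing turtle program step by step:
Start: pos=(7,1), heading=180, pen down
REPEAT 5 [
  -- iteration 1/5 --
  RT 180: heading 180 -> 0
  FD 15: (7,1) -> (22,1) [heading=0, draw]
  FD 15: (22,1) -> (37,1) [heading=0, draw]
  PU: pen up
  -- iteration 2/5 --
  RT 180: heading 0 -> 180
  FD 15: (37,1) -> (22,1) [heading=180, move]
  FD 15: (22,1) -> (7,1) [heading=180, move]
  PU: pen up
  -- iteration 3/5 --
  RT 180: heading 180 -> 0
  FD 15: (7,1) -> (22,1) [heading=0, move]
  FD 15: (22,1) -> (37,1) [heading=0, move]
  PU: pen up
  -- iteration 4/5 --
  RT 180: heading 0 -> 180
  FD 15: (37,1) -> (22,1) [heading=180, move]
  FD 15: (22,1) -> (7,1) [heading=180, move]
  PU: pen up
  -- iteration 5/5 --
  RT 180: heading 180 -> 0
  FD 15: (7,1) -> (22,1) [heading=0, move]
  FD 15: (22,1) -> (37,1) [heading=0, move]
  PU: pen up
]
Final: pos=(37,1), heading=0, 2 segment(s) drawn
Segments drawn: 2

Answer: 2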